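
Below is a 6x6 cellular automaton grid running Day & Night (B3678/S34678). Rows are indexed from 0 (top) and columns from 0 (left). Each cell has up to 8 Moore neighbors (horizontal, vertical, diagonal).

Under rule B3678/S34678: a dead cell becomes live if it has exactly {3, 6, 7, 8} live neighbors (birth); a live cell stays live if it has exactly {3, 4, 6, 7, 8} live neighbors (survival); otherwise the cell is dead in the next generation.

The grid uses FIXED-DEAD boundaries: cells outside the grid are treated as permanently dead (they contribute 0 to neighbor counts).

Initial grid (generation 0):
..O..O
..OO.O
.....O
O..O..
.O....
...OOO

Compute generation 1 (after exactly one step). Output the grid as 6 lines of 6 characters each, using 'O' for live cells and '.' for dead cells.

Answer: ...OO.
......
..OO..
......
..OO..
......

Derivation:
Simulating step by step:
Generation 0 (given above): 12 live cells
Generation 1: 6 live cells
(generation 1 grid is the final answer)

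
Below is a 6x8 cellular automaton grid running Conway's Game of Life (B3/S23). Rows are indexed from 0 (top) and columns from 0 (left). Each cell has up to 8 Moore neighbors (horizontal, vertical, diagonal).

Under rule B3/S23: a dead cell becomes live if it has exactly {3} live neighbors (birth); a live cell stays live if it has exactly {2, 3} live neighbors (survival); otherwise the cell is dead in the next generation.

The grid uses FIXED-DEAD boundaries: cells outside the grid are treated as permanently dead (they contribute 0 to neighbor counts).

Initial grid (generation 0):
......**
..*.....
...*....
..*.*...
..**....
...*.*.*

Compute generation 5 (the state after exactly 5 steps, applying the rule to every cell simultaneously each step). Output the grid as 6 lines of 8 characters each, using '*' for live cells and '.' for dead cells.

Simulating step by step:
Generation 0 (given above): 11 live cells
Generation 1: 8 live cells
........
........
..**....
..*.*...
..*.....
..***...
Generation 2: 9 live cells
........
........
..**....
.**.....
.**.*...
..**....
Generation 3: 6 live cells
........
........
.***....
........
........
.***....
Generation 4: 5 live cells
........
..*.....
..*.....
..*.....
..*.....
..*.....
Generation 5: 9 live cells
(generation 5 grid is the final answer)

Answer: ........
........
.***....
.***....
.***....
........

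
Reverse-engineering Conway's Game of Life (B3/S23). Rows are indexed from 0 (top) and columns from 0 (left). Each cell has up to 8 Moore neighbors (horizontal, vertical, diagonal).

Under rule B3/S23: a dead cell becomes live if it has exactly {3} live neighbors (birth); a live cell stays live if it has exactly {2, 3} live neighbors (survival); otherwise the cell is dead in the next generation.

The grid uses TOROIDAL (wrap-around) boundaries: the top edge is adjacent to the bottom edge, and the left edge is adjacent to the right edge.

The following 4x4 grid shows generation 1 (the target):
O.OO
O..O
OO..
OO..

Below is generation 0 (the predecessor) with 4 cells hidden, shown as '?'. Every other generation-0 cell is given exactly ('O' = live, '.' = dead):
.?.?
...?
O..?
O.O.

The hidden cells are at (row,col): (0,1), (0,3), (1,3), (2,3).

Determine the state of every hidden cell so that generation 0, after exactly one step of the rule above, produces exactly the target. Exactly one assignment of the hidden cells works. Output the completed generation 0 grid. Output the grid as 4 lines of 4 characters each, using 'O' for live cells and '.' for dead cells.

Answer: ...O
...O
O...
O.O.

Derivation:
Hidden generation-0 cells (in order): (0,1), (0,3), (1,3), (2,3).
A hidden cell only influences target cells in its own 3x3 neighborhood. Try each of the 2^4 = 16 assignments, step the completed generation 0 forward once under B3/S23, and compare with the target:
  (0,1)=. (0,3)=. (1,3)=. (2,3)=. -> step gives (0,0)='.' but target has 'O' -> reject
  (0,1)=. (0,3)=. (1,3)=. (2,3)=O -> step gives (0,0)='.' but target has 'O' -> reject
  (0,1)=. (0,3)=. (1,3)=O (2,3)=. -> step gives (0,0)='.' but target has 'O' -> reject
  (0,1)=. (0,3)=. (1,3)=O (2,3)=O -> step gives (0,0)='.' but target has 'O' -> reject
  (0,1)=. (0,3)=O (1,3)=. (2,3)=. -> step gives (0,0)='.' but target has 'O' -> reject
  (0,1)=. (0,3)=O (1,3)=. (2,3)=O -> step gives (0,0)='.' but target has 'O' -> reject
  (0,1)=. (0,3)=O (1,3)=O (2,3)=. -> step reproduces the target at every cell -> ACCEPT
  (0,1)=. (0,3)=O (1,3)=O (2,3)=O -> step gives (1,0)='.' but target has 'O' -> reject
  (0,1)=O (0,3)=. (1,3)=. (2,3)=. -> step gives (0,0)='.' but target has 'O' -> reject
  (0,1)=O (0,3)=. (1,3)=. (2,3)=O -> step gives (0,0)='.' but target has 'O' -> reject
  (0,1)=O (0,3)=. (1,3)=O (2,3)=. -> step gives (0,1)='O' but target has '.' -> reject
  (0,1)=O (0,3)=. (1,3)=O (2,3)=O -> step gives (0,1)='O' but target has '.' -> reject
  (0,1)=O (0,3)=O (1,3)=. (2,3)=. -> step gives (0,1)='O' but target has '.' -> reject
  (0,1)=O (0,3)=O (1,3)=. (2,3)=O -> step gives (0,1)='O' but target has '.' -> reject
  (0,1)=O (0,3)=O (1,3)=O (2,3)=. -> step gives (0,0)='.' but target has 'O' -> reject
  (0,1)=O (0,3)=O (1,3)=O (2,3)=O -> step gives (0,0)='.' but target has 'O' -> reject
Unique solution: (0,1)=dead, (0,3)=live, (1,3)=live, (2,3)=dead.
Check: live-neighbor counts of every cell in the completed generation 0:
3233
3122
2324
2314
Applying B3/S23 to generation 0 with these counts gives:
O.OO
O..O
OO..
OO..
which matches the target exactly.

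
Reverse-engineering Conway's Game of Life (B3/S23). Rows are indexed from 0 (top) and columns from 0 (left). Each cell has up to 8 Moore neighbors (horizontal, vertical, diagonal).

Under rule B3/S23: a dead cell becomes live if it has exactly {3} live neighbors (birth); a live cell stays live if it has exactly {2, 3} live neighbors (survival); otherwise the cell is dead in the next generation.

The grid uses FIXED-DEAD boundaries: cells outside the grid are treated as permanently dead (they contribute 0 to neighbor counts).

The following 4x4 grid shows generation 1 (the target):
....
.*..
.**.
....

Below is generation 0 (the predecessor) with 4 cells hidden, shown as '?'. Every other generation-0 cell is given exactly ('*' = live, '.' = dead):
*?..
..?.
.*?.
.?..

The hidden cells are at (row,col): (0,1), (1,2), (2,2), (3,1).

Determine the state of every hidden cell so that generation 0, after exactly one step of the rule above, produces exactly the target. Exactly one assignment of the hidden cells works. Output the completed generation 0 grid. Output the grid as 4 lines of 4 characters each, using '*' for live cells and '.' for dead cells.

Hidden generation-0 cells (in order): (0,1), (1,2), (2,2), (3,1).
A hidden cell only influences target cells in its own 3x3 neighborhood. Try each of the 2^4 = 16 assignments, step the completed generation 0 forward once under B3/S23, and compare with the target:
  (0,1)=. (1,2)=. (2,2)=. (3,1)=. -> step gives (1,1)='.' but target has '*' -> reject
  (0,1)=. (1,2)=. (2,2)=. (3,1)=* -> step gives (1,1)='.' but target has '*' -> reject
  (0,1)=. (1,2)=. (2,2)=* (3,1)=. -> step gives (2,1)='.' but target has '*' -> reject
  (0,1)=. (1,2)=. (2,2)=* (3,1)=* -> step gives (3,1)='*' but target has '.' -> reject
  (0,1)=. (1,2)=* (2,2)=. (3,1)=. -> step gives (2,1)='.' but target has '*' -> reject
  (0,1)=. (1,2)=* (2,2)=. (3,1)=* -> step reproduces the target at every cell -> ACCEPT
  (0,1)=. (1,2)=* (2,2)=* (3,1)=. -> step gives (1,1)='.' but target has '*' -> reject
  (0,1)=. (1,2)=* (2,2)=* (3,1)=* -> step gives (1,1)='.' but target has '*' -> reject
  (0,1)=* (1,2)=. (2,2)=. (3,1)=. -> step gives (1,0)='*' but target has '.' -> reject
  (0,1)=* (1,2)=. (2,2)=. (3,1)=* -> step gives (1,0)='*' but target has '.' -> reject
  (0,1)=* (1,2)=. (2,2)=* (3,1)=. -> step gives (1,0)='*' but target has '.' -> reject
  (0,1)=* (1,2)=. (2,2)=* (3,1)=* -> step gives (1,0)='*' but target has '.' -> reject
  (0,1)=* (1,2)=* (2,2)=. (3,1)=. -> step gives (0,1)='*' but target has '.' -> reject
  (0,1)=* (1,2)=* (2,2)=. (3,1)=* -> step gives (0,1)='*' but target has '.' -> reject
  (0,1)=* (1,2)=* (2,2)=* (3,1)=. -> step gives (0,1)='*' but target has '.' -> reject
  (0,1)=* (1,2)=* (2,2)=* (3,1)=* -> step gives (0,1)='*' but target has '.' -> reject
Unique solution: (0,1)=dead, (1,2)=live, (2,2)=dead, (3,1)=live.
Check: live-neighbor counts of every cell in the completed generation 0:
0211
2311
2231
2120
Applying B3/S23 to generation 0 with these counts gives:
....
.*..
.**.
....
which matches the target exactly.

Answer: *...
..*.
.*..
.*..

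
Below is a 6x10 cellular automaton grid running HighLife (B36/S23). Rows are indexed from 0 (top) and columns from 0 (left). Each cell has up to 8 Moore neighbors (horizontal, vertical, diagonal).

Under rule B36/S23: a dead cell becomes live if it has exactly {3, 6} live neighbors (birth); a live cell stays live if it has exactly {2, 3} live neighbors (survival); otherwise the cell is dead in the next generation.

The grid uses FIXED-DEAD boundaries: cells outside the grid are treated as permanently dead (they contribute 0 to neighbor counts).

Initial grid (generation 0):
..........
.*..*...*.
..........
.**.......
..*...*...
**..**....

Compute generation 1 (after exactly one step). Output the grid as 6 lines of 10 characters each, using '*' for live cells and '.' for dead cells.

Simulating step by step:
Generation 0 (given above): 11 live cells
Generation 1: 10 live cells
(generation 1 grid is the final answer)

Answer: ..........
..........
.**.......
.**.......
*.**.*....
.*...*....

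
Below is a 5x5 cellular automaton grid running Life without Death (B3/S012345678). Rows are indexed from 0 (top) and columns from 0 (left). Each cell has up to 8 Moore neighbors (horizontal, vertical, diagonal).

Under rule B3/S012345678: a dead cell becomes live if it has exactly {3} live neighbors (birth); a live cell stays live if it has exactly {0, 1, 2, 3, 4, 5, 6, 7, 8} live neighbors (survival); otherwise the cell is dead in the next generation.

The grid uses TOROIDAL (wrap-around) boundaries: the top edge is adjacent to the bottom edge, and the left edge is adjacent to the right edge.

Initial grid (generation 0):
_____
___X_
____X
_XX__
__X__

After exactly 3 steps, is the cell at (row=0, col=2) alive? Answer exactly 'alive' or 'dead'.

Answer: alive

Derivation:
Simulating step by step:
Generation 0 (given above): 5 live cells
Generation 1: 9 live cells
_____
___X_
__XXX
_XXX_
_XX__
Generation 2: 16 live cells
__X__
__XXX
_XXXX
XXXXX
_XXX_
Generation 3: 18 live cells
__X_X
X_XXX
_XXXX
XXXXX
_XXX_

Cell (0,2) at generation 3: 1 -> alive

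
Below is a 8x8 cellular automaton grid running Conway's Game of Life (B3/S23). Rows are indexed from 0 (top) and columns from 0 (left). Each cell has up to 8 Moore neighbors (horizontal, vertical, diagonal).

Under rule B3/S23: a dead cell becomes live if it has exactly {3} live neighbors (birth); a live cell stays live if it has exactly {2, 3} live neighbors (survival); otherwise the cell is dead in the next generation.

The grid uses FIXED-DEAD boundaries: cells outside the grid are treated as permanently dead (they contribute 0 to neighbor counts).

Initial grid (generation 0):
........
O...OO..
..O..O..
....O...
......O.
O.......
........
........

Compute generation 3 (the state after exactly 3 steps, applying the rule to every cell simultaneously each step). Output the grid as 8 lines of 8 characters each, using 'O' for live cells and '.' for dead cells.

Simulating step by step:
Generation 0 (given above): 8 live cells
Generation 1: 5 live cells
........
....OO..
...O.O..
.....O..
........
........
........
........
Generation 2: 5 live cells
........
....OO..
.....OO.
....O...
........
........
........
........
Generation 3: 5 live cells
(generation 3 grid is the final answer)

Answer: ........
....OOO.
......O.
.....O..
........
........
........
........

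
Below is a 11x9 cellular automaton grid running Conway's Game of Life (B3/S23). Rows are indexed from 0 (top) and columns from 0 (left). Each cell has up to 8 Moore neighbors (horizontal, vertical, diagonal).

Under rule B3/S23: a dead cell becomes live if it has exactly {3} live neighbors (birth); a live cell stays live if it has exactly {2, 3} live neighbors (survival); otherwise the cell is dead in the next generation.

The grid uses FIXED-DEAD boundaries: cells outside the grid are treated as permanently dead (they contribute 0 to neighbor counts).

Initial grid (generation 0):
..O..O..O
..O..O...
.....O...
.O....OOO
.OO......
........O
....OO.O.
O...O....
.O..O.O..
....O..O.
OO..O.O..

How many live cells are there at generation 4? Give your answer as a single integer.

Simulating step by step:
Generation 0 (given above): 27 live cells
Generation 1: 26 live cells
.........
....OOO..
.....O.O.
.OO...OO.
.OO.....O
.........
....OO...
...OO.O..
...OO....
OO.OO.OO.
.....O...
Generation 2: 25 live cells
.....O...
....OOO..
....O..O.
.OO...OOO
.OO....O.
.........
...OOO...
.........
......OO.
..OO..O..
....OOO..
Generation 3: 33 live cells
....OOO..
....O.O..
...OO...O
.OOO..O.O
.OO...OOO
..OOO....
....O....
....OOO..
......OO.
...OO....
...OOOO..
Generation 4: 29 live cells
....O.O..
......OO.
....O....
.O..OOO.O
....OOO.O
.OO.OO.O.
.........
....O.OO.
...O..OO.
...O...O.
...O.O...
Population at generation 4: 29

Answer: 29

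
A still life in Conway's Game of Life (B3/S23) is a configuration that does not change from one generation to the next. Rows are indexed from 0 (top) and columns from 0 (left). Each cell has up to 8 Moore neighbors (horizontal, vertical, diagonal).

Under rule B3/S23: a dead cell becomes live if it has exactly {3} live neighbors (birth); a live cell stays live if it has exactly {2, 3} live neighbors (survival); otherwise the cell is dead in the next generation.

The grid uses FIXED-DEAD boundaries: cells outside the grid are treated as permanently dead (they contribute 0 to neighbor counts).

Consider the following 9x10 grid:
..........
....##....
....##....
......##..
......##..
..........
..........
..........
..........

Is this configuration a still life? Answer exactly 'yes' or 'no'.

Answer: no

Derivation:
Compute generation 1 and compare to generation 0 (given above):
Generation 1:
..........
....##....
....#.....
.......#..
......##..
..........
..........
..........
..........
Cell (2,5) differs: gen0=1 vs gen1=0 -> NOT a still life.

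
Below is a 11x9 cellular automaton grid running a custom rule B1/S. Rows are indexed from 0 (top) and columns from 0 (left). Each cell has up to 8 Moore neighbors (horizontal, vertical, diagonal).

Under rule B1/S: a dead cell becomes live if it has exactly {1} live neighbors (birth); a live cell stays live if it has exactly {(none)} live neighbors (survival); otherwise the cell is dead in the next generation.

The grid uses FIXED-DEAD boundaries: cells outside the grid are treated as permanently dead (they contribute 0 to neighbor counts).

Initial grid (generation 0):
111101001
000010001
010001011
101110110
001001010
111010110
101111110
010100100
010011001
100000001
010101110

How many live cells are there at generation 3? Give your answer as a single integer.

Answer: 2

Derivation:
Simulating step by step:
Generation 0 (given above): 48 live cells
Generation 1: 1 live cells
000000100
000000000
000000000
000000000
000000000
000000000
000000000
000000000
000000000
000000000
000000000
Generation 2: 5 live cells
000001010
000001110
000000000
000000000
000000000
000000000
000000000
000000000
000000000
000000000
000000000
Generation 3: 2 live cells
000000000
000000000
000010001
000000000
000000000
000000000
000000000
000000000
000000000
000000000
000000000
Population at generation 3: 2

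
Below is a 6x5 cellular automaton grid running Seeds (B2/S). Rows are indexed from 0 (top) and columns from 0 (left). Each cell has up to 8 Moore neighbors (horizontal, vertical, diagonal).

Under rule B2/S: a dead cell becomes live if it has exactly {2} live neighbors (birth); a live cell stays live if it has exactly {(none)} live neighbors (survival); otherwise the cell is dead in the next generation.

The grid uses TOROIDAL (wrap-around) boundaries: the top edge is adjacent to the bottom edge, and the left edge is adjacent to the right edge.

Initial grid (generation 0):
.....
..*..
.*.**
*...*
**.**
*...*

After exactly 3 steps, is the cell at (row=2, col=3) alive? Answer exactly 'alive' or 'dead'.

Answer: dead

Derivation:
Simulating step by step:
Generation 0 (given above): 12 live cells
Generation 1: 9 live cells
**.**
**..*
.....
.....
..*..
..*..
Generation 2: 4 live cells
.....
.....
.*..*
.....
.*.*.
.....
Generation 3: 7 live cells
.....
*....
*....
.*.**
..*..
..*..

Cell (2,3) at generation 3: 0 -> dead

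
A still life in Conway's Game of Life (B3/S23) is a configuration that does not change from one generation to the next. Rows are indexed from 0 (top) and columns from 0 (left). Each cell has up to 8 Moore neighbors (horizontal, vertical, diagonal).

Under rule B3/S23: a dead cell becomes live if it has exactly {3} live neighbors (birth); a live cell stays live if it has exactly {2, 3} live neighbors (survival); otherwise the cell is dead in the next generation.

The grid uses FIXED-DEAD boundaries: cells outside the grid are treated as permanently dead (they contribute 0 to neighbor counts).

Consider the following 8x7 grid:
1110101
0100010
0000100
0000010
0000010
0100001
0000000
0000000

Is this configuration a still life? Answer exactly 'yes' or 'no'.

Compute generation 1 and compare to generation 0 (given above):
Generation 1:
1110010
1111110
0000110
0000110
0000011
0000000
0000000
0000000
Cell (0,4) differs: gen0=1 vs gen1=0 -> NOT a still life.

Answer: no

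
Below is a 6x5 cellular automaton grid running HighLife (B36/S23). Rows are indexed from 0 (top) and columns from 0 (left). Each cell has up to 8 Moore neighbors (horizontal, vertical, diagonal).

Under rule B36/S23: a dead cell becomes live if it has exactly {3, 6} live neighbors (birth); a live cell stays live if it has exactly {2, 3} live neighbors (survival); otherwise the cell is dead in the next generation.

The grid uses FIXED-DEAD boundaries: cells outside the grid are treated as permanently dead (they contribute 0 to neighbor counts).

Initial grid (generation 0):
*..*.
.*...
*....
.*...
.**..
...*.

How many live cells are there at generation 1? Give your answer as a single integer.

Answer: 10

Derivation:
Simulating step by step:
Generation 0 (given above): 8 live cells
Generation 1: 10 live cells
.....
**...
**...
***..
.**..
..*..
Population at generation 1: 10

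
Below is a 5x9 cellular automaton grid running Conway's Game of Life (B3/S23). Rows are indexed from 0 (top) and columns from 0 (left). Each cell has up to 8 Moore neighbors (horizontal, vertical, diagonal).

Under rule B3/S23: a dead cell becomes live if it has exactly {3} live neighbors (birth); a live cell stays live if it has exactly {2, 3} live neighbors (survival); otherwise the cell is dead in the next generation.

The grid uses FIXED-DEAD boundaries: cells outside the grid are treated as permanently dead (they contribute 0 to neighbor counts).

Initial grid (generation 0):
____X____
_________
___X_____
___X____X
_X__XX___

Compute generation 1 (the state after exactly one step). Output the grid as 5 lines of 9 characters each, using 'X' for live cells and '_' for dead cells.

Simulating step by step:
Generation 0 (given above): 7 live cells
Generation 1: 3 live cells
(generation 1 grid is the final answer)

Answer: _________
_________
_________
__XX_____
____X____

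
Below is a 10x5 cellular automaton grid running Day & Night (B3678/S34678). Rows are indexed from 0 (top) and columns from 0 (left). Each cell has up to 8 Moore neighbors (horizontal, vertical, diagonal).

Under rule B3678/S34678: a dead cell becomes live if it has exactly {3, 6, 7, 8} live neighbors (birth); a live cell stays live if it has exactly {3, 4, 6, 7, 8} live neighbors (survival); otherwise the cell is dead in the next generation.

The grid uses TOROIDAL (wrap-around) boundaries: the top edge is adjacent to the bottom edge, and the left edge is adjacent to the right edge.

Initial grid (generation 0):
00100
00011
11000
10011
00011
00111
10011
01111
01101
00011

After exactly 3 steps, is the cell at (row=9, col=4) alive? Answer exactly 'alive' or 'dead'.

Simulating step by step:
Generation 0 (given above): 25 live cells
Generation 1: 28 live cells
00000
11100
10101
11110
00011
00111
10111
11010
01011
11010
Generation 2: 28 live cells
00001
11011
01001
11101
00110
01111
10011
01101
11110
10000
Generation 3: 26 live cells
01011
00111
10000
11101
01110
01010
00110
10010
10110
10110

Cell (9,4) at generation 3: 0 -> dead

Answer: dead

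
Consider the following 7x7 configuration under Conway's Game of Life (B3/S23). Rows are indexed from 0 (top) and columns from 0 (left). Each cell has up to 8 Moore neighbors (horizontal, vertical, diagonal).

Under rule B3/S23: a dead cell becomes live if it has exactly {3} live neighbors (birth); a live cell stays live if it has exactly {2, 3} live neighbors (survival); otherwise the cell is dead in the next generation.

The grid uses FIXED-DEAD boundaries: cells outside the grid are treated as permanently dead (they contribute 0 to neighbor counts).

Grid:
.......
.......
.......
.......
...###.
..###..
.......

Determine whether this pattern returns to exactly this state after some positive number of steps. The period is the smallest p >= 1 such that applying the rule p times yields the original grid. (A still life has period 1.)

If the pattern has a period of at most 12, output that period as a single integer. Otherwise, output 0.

Answer: 2

Derivation:
Simulating and comparing each generation to the original:
Gen 0 (original, given above): 6 live cells
Gen 1: 6 live cells, differs from original
Gen 2: 6 live cells, MATCHES original -> period = 2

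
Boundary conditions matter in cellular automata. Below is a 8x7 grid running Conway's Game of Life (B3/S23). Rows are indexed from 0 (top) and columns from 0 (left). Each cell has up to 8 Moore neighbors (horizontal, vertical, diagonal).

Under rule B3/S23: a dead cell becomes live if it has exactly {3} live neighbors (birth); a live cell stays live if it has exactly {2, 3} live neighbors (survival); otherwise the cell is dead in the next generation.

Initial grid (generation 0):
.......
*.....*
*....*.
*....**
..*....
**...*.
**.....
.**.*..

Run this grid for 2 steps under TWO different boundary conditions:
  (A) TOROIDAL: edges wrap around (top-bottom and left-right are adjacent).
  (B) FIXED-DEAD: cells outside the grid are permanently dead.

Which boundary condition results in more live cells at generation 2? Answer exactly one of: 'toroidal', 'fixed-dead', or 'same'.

Answer: toroidal

Derivation:
Under TOROIDAL boundary, generation 2:
..*....
......*
.*...*.
**..**.
.....*.
*....**
..*...*
..*...*
Population = 16

Under FIXED-DEAD boundary, generation 2:
.......
.......
**...**
.*..*..
*....**
.*.....
*.*....
.*.....
Population = 13

Comparison: toroidal=16, fixed-dead=13 -> toroidal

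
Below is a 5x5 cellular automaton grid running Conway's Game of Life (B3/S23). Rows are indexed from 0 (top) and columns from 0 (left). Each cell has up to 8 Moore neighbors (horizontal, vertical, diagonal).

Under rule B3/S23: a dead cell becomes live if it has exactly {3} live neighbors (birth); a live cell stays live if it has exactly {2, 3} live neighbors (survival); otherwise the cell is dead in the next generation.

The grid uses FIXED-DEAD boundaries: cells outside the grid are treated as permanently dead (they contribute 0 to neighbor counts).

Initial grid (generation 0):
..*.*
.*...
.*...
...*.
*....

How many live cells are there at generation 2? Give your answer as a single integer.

Answer: 4

Derivation:
Simulating step by step:
Generation 0 (given above): 6 live cells
Generation 1: 3 live cells
.....
.**..
..*..
.....
.....
Generation 2: 4 live cells
.....
.**..
.**..
.....
.....
Population at generation 2: 4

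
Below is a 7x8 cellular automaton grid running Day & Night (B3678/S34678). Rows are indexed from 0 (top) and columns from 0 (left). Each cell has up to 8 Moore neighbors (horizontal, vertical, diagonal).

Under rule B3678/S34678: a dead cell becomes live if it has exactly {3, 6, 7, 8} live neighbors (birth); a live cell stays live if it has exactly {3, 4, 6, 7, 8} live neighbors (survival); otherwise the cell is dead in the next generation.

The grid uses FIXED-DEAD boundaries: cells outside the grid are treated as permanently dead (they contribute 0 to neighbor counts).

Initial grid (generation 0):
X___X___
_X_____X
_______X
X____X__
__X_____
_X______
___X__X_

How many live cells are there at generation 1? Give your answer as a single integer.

Answer: 3

Derivation:
Simulating step by step:
Generation 0 (given above): 11 live cells
Generation 1: 3 live cells
________
________
______X_
________
_X______
__X_____
________
Population at generation 1: 3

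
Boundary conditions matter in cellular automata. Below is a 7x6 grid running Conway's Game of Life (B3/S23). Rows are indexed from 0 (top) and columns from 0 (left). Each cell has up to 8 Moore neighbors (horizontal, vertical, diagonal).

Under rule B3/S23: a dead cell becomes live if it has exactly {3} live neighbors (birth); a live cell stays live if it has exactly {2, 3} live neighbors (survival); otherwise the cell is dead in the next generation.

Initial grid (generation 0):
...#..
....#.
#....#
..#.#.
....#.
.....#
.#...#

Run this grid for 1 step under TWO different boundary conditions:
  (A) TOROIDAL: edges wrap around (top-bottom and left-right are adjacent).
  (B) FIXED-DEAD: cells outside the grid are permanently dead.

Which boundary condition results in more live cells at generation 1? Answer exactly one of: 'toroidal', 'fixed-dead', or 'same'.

Answer: toroidal

Derivation:
Under TOROIDAL boundary, generation 1:
....#.
....##
...###
...##.
...###
#...##
#...#.
Population = 16

Under FIXED-DEAD boundary, generation 1:
......
....#.
...###
...###
...###
....##
......
Population = 12

Comparison: toroidal=16, fixed-dead=12 -> toroidal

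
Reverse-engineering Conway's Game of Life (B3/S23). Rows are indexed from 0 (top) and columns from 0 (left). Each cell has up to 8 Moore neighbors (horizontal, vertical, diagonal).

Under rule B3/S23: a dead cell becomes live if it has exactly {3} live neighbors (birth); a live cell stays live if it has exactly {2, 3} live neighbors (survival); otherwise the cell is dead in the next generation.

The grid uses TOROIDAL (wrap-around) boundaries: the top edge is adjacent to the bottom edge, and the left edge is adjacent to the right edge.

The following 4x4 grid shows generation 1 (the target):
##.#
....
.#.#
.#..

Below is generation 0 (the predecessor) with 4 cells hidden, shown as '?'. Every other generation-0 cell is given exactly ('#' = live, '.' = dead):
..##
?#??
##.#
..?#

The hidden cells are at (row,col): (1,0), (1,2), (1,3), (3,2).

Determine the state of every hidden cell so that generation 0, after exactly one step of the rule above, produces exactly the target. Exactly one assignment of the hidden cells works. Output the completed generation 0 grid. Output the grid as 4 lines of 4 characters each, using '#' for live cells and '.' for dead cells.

Answer: ..##
.##.
##.#
...#

Derivation:
Hidden generation-0 cells (in order): (1,0), (1,2), (1,3), (3,2).
A hidden cell only influences target cells in its own 3x3 neighborhood. Try each of the 2^4 = 16 assignments, step the completed generation 0 forward once under B3/S23, and compare with the target:
  (1,0)=. (1,2)=. (1,3)=. (3,2)=. -> step gives (0,1)='.' but target has '#' -> reject
  (1,0)=. (1,2)=. (1,3)=. (3,2)=# -> step gives (1,1)='#' but target has '.' -> reject
  (1,0)=. (1,2)=. (1,3)=# (3,2)=. -> step gives (0,0)='.' but target has '#' -> reject
  (1,0)=. (1,2)=. (1,3)=# (3,2)=# -> step gives (0,0)='.' but target has '#' -> reject
  (1,0)=. (1,2)=# (1,3)=. (3,2)=. -> step reproduces the target at every cell -> ACCEPT
  (1,0)=. (1,2)=# (1,3)=. (3,2)=# -> step gives (0,1)='.' but target has '#' -> reject
  (1,0)=. (1,2)=# (1,3)=# (3,2)=. -> step gives (0,0)='.' but target has '#' -> reject
  (1,0)=. (1,2)=# (1,3)=# (3,2)=# -> step gives (0,0)='.' but target has '#' -> reject
  (1,0)=# (1,2)=. (1,3)=. (3,2)=. -> step gives (0,0)='.' but target has '#' -> reject
  (1,0)=# (1,2)=. (1,3)=. (3,2)=# -> step gives (0,0)='.' but target has '#' -> reject
  (1,0)=# (1,2)=. (1,3)=# (3,2)=. -> step gives (0,0)='.' but target has '#' -> reject
  (1,0)=# (1,2)=. (1,3)=# (3,2)=# -> step gives (0,0)='.' but target has '#' -> reject
  (1,0)=# (1,2)=# (1,3)=. (3,2)=. -> step gives (0,0)='.' but target has '#' -> reject
  (1,0)=# (1,2)=# (1,3)=. (3,2)=# -> step gives (0,0)='.' but target has '#' -> reject
  (1,0)=# (1,2)=# (1,3)=# (3,2)=. -> step gives (0,0)='.' but target has '#' -> reject
  (1,0)=# (1,2)=# (1,3)=# (3,2)=# -> step gives (0,0)='.' but target has '#' -> reject
Unique solution: (1,0)=dead, (1,2)=live, (1,3)=dead, (3,2)=dead.
Check: live-neighbor counts of every cell in the completed generation 0:
3343
5455
4353
5354
Applying B3/S23 to generation 0 with these counts gives:
##.#
....
.#.#
.#..
which matches the target exactly.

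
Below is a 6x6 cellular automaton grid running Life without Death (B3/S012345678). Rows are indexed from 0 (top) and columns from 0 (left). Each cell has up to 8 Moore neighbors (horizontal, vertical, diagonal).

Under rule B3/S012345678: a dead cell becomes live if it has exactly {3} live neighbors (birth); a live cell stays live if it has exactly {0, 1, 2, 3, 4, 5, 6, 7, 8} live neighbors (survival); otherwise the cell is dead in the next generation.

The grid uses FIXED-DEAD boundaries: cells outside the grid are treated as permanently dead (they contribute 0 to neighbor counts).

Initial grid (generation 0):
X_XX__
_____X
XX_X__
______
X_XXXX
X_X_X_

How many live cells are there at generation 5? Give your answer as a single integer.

Simulating step by step:
Generation 0 (given above): 15 live cells
Generation 1: 20 live cells
X_XX__
X__XXX
XX_X__
X_____
X_XXXX
X_X_XX
Generation 2: 22 live cells
XXXX__
X__XXX
XXXX__
X_____
X_XXXX
X_X_XX
Generation 3: 22 live cells
XXXX__
X__XXX
XXXX__
X_____
X_XXXX
X_X_XX
Generation 4: 22 live cells
XXXX__
X__XXX
XXXX__
X_____
X_XXXX
X_X_XX
Generation 5: 22 live cells
XXXX__
X__XXX
XXXX__
X_____
X_XXXX
X_X_XX
Population at generation 5: 22

Answer: 22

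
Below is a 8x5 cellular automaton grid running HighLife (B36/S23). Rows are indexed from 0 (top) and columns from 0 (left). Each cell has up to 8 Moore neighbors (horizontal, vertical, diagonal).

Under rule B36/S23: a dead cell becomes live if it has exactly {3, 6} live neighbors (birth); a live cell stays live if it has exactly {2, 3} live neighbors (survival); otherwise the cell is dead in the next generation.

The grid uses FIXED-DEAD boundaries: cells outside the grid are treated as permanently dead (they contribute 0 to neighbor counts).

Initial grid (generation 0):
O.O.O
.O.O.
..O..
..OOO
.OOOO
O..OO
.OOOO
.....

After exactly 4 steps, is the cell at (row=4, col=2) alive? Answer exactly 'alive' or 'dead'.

Simulating step by step:
Generation 0 (given above): 20 live cells
Generation 1: 15 live cells
.OOO.
.O.O.
.O..O
....O
.O...
O....
.OO.O
..OO.
Generation 2: 17 live cells
.O.O.
OOOOO
..OOO
.....
.....
O.O..
.OO..
.OOO.
Generation 3: 11 live cells
OO.OO
O....
....O
...O.
.....
..O..
O....
.O.O.
Generation 4: 8 live cells
OO...
OO.OO
.....
.....
.....
.....
.OO..
.....

Cell (4,2) at generation 4: 0 -> dead

Answer: dead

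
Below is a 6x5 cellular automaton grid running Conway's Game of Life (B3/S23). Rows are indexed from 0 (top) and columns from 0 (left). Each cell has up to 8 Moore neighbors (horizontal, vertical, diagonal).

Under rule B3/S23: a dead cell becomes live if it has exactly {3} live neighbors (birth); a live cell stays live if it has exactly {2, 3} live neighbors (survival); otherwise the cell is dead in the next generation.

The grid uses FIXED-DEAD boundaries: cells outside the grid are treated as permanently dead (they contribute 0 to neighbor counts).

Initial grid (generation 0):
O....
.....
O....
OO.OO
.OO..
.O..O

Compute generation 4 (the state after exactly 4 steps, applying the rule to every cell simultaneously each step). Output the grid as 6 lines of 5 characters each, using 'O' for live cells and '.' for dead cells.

Simulating step by step:
Generation 0 (given above): 10 live cells
Generation 1: 7 live cells
.....
.....
OO...
O..O.
....O
.OO..
Generation 2: 7 live cells
.....
.....
OO...
OO...
.OOO.
.....
Generation 3: 6 live cells
.....
.....
OO...
.....
OOO..
..O..
Generation 4: 4 live cells
(generation 4 grid is the final answer)

Answer: .....
.....
.....
..O..
.OO..
..O..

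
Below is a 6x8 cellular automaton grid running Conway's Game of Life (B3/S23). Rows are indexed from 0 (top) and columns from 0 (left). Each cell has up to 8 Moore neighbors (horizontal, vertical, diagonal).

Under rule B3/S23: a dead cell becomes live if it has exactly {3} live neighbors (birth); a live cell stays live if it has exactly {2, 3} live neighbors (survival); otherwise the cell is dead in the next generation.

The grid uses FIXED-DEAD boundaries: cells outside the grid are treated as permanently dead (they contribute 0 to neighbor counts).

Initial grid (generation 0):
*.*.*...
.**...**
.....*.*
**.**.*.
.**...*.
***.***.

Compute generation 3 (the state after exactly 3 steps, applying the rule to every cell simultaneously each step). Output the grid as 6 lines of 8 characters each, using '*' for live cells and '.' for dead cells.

Simulating step by step:
Generation 0 (given above): 23 live cells
Generation 1: 26 live cells
..**....
.***.***
*..***.*
**.**.**
......**
*.**.**.
Generation 2: 16 live cells
.*.**.*.
.*...*.*
*.......
****....
*.......
.....***
Generation 3: 17 live cells
(generation 3 grid is the final answer)

Answer: ..*.***.
***.***.
*.......
*.*.....
*.*...*.
......*.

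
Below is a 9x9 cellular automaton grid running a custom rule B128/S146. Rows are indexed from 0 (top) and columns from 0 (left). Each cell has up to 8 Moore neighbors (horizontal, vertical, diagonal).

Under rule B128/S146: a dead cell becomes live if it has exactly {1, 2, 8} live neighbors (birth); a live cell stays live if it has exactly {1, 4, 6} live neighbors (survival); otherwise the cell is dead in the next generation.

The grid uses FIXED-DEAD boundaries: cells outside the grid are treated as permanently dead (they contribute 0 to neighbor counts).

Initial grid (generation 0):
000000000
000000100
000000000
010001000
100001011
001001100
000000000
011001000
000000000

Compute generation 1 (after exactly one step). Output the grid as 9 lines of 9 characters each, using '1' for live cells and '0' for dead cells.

Simulating step by step:
Generation 0 (given above): 13 live cells
Generation 1: 45 live cells
(generation 1 grid is the final answer)

Answer: 000001110
000001010
111011110
111011011
101100001
110110001
100110010
111110100
111111100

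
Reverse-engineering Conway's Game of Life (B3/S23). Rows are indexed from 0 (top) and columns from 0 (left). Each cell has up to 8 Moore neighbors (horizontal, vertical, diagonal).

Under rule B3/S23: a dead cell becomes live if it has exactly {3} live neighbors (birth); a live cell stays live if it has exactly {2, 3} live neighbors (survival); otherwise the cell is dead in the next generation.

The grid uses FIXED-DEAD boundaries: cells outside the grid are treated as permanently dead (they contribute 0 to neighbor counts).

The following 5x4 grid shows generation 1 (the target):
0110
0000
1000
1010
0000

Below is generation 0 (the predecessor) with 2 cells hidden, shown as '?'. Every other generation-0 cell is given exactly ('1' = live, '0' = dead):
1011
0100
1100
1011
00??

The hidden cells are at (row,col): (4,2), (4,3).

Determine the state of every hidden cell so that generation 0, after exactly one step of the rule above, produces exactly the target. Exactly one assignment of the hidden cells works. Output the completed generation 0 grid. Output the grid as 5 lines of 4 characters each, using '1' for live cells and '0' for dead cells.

Answer: 1011
0100
1100
1011
0000

Derivation:
Hidden generation-0 cells (in order): (4,2), (4,3).
A hidden cell only influences target cells in its own 3x3 neighborhood. Try each of the 2^2 = 4 assignments, step the completed generation 0 forward once under B3/S23, and compare with the target:
  (4,2)=0 (4,3)=0 -> step reproduces the target at every cell -> ACCEPT
  (4,2)=0 (4,3)=1 -> step gives (3,3)='1' but target has '0' -> reject
  (4,2)=1 (4,3)=0 -> step gives (3,3)='1' but target has '0' -> reject
  (4,2)=1 (4,3)=1 -> step gives (3,2)='0' but target has '1' -> reject
Unique solution: (4,2)=dead, (4,3)=dead.
Check: live-neighbor counts of every cell in the completed generation 0:
1321
4442
3442
2421
1222
Applying B3/S23 to generation 0 with these counts gives:
0110
0000
1000
1010
0000
which matches the target exactly.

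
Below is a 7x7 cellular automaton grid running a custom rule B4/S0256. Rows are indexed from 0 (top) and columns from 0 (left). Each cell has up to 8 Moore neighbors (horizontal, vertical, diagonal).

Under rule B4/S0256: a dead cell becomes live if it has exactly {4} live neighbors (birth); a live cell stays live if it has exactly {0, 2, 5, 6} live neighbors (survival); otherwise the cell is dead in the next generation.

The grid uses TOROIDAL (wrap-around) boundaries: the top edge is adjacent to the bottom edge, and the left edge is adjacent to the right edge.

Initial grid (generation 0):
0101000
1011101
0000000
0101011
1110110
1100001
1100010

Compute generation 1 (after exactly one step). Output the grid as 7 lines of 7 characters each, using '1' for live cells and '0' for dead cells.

Simulating step by step:
Generation 0 (given above): 22 live cells
Generation 1: 24 live cells
(generation 1 grid is the final answer)

Answer: 0000101
1000100
1011111
1011100
1100000
1110011
1010001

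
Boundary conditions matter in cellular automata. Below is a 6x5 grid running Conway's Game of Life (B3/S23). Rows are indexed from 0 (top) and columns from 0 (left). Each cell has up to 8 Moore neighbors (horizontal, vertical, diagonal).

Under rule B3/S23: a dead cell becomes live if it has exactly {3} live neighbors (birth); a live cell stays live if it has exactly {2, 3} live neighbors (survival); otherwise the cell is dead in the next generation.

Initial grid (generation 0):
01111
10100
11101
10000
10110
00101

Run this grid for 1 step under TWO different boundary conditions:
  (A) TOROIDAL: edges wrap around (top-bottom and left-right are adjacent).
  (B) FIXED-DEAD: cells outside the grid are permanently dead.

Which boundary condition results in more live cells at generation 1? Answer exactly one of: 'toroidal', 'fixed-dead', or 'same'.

Under TOROIDAL boundary, generation 1:
00001
00000
00111
00000
10110
00000
Population = 7

Under FIXED-DEAD boundary, generation 1:
01110
10001
10110
10000
00110
01100
Population = 13

Comparison: toroidal=7, fixed-dead=13 -> fixed-dead

Answer: fixed-dead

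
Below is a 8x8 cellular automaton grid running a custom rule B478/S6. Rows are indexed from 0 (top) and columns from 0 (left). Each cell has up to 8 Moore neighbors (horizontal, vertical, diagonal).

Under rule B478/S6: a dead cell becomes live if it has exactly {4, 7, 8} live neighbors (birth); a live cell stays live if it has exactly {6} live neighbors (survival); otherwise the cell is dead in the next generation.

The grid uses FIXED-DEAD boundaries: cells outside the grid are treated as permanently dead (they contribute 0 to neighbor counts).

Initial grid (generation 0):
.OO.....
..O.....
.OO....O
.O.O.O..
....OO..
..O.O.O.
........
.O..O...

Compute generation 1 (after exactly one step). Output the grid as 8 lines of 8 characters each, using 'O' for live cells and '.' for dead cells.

Answer: ........
........
........
..O.O...
...O....
.....O..
........
........

Derivation:
Simulating step by step:
Generation 0 (given above): 16 live cells
Generation 1: 4 live cells
(generation 1 grid is the final answer)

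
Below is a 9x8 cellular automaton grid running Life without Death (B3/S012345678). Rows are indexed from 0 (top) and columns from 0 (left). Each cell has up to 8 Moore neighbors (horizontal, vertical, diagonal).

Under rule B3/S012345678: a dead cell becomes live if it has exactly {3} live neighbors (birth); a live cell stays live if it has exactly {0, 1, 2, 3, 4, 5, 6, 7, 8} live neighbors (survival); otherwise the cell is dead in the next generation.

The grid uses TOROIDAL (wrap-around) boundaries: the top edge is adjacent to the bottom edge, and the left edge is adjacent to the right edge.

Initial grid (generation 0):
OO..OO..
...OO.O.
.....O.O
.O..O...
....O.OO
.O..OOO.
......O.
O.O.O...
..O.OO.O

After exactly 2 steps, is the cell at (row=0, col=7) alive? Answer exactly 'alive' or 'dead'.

Answer: alive

Derivation:
Simulating step by step:
Generation 0 (given above): 26 live cells
Generation 1: 44 live cells
OOO.OO.O
O..OO.OO
...O.OOO
OO..O..O
O..OO.OO
.O..OOO.
.O.OO.OO
OOO.O.OO
..O.OOOO
Generation 2: 48 live cells
OOO.OO.O
O..OO.OO
.OOO.OOO
OOO.O..O
O.OOO.OO
.O..OOO.
.O.OO.OO
OOO.O.OO
..O.OOOO

Cell (0,7) at generation 2: 1 -> alive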